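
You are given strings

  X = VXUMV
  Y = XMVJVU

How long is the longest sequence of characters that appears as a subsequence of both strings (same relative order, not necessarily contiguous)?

Let dp[i][j] be the LCS length of the first i characters of X and the first j characters of Y. dp[i][j] = dp[i-1][j-1]+1 when the i-th and j-th characters match, else max(dp[i-1][j], dp[i][j-1]).
    ·  X  M  V  J  V  U
 ·  0  0  0  0  0  0  0
 V  0  0  0  1  1  1  1
 X  0  1  1  1  1  1  1
 U  0  1  1  1  1  1  2
 M  0  1  2  2  2  2  2
 V  0  1  2  3  3  3  3
dp[5][6] = 3. One LCS (by backtracking along matches): XMV.

3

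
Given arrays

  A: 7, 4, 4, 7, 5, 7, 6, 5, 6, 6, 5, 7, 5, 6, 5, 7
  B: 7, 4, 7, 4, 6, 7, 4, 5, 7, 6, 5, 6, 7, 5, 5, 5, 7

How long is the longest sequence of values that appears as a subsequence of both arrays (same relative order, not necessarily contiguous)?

Match 7 [1,1] → 4 [2,2] → 4 [3,4] → 7 [4,6] → 5 [5,8] → 7 [6,9] → 6 [7,10] → 5 [8,11] → 6 [9,12] → 5 [11,14] → 5 [13,15] → 5 [15,16] → 7 [16,17] — 13 values in the same relative order in both. The LCS DP gives dp[16][17] = 13, so this is optimal.

13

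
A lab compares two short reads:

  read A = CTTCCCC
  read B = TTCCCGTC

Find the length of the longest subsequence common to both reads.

Let dp[i][j] be the LCS length of the first i bases of read A and the first j bases of read B. dp[i][j] = dp[i-1][j-1]+1 when the i-th and j-th bases match, else max(dp[i-1][j], dp[i][j-1]).
    ·  T  T  C  C  C  G  T  C
 ·  0  0  0  0  0  0  0  0  0
 C  0  0  0  1  1  1  1  1  1
 T  0  1  1  1  1  1  1  2  2
 T  0  1  2  2  2  2  2  2  2
 C  0  1  2  3  3  3  3  3  3
 C  0  1  2  3  4  4  4  4  4
 C  0  1  2  3  4  5  5  5  5
 C  0  1  2  3  4  5  5  5  6
dp[7][8] = 6. One LCS (by backtracking along matches): TTCCCC.

6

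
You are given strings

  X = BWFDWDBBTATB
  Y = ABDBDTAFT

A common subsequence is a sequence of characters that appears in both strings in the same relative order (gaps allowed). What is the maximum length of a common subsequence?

6

Let dp[i][j] be the LCS length of the first i characters of X and the first j characters of Y. dp[i][j] = dp[i-1][j-1]+1 when the i-th and j-th characters match, else max(dp[i-1][j], dp[i][j-1]).
    ·  A  B  D  B  D  T  A  F  T
 ·  0  0  0  0  0  0  0  0  0  0
 B  0  0  1  1  1  1  1  1  1  1
 W  0  0  1  1  1  1  1  1  1  1
 F  0  0  1  1  1  1  1  1  2  2
 D  0  0  1  2  2  2  2  2  2  2
 W  0  0  1  2  2  2  2  2  2  2
 D  0  0  1  2  2  3  3  3  3  3
 B  0  0  1  2  3  3  3  3  3  3
 B  0  0  1  2  3  3  3  3  3  3
 T  0  0  1  2  3  3  4  4  4  4
 A  0  1  1  2  3  3  4  5  5  5
 T  0  1  1  2  3  3  4  5  5  6
 B  0  1  2  2  3  3  4  5  5  6
dp[12][9] = 6. One LCS (by backtracking along matches): BDDTAT.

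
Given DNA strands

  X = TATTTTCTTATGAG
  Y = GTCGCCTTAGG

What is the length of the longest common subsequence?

7

Taking T (X #1, Y #2), C (X #7, Y #6), T (X #8, Y #7), T (X #9, Y #8), A (X #10, Y #9), G (X #12, Y #10), G (X #14, Y #11) gives a common subsequence of length 7. The LCS DP gives dp[14][11] = 7, so this is optimal.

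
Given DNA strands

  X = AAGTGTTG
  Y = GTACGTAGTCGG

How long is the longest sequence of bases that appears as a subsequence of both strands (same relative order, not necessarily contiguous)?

Let dp[i][j] be the LCS length of the first i bases of X and the first j bases of Y. dp[i][j] = dp[i-1][j-1]+1 when the i-th and j-th bases match, else max(dp[i-1][j], dp[i][j-1]).
    ·  G  T  A  C  G  T  A  G  T  C  G  G
 ·  0  0  0  0  0  0  0  0  0  0  0  0  0
 A  0  0  0  1  1  1  1  1  1  1  1  1  1
 A  0  0  0  1  1  1  1  2  2  2  2  2  2
 G  0  1  1  1  1  2  2  2  3  3  3  3  3
 T  0  1  2  2  2  2  3  3  3  4  4  4  4
 G  0  1  2  2  2  3  3  3  4  4  4  5  5
 T  0  1  2  2  2  3  4  4  4  5  5  5  5
 T  0  1  2  2  2  3  4  4  4  5  5  5  5
 G  0  1  2  2  2  3  4  4  5  5  5  6  6
dp[8][12] = 6. One LCS (by backtracking along matches): AAGTGG.

6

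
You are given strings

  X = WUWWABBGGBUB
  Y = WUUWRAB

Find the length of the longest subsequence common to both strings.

Pick W at X[1]=Y[1]; then U at X[2]=Y[3]; then W at X[3]=Y[4]; then A at X[5]=Y[6]; then B at X[12]=Y[7]; all 5 characters appear in both, in order. Since dp[12][7] = 5, nothing longer is possible.

5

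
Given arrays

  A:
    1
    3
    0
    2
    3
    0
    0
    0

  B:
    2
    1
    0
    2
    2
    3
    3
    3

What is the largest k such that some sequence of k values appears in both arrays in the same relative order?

4

Let dp[i][j] be the LCS length of the first i values of A and the first j values of B. dp[i][j] = dp[i-1][j-1]+1 when the i-th and j-th values match, else max(dp[i-1][j], dp[i][j-1]).
    ·  2  1  0  2  2  3  3  3
 ·  0  0  0  0  0  0  0  0  0
 1  0  0  1  1  1  1  1  1  1
 3  0  0  1  1  1  1  2  2  2
 0  0  0  1  2  2  2  2  2  2
 2  0  1  1  2  3  3  3  3  3
 3  0  1  1  2  3  3  4  4  4
 0  0  1  1  2  3  3  4  4  4
 0  0  1  1  2  3  3  4  4  4
 0  0  1  1  2  3  3  4  4  4
dp[8][8] = 4. One LCS (by backtracking along matches): 1, 0, 2, 3.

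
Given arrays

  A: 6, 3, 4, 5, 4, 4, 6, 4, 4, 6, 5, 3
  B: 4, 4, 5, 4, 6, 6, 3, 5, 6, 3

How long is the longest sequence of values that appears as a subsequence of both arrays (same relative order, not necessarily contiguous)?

7

Let dp[i][j] be the LCS length of the first i values of A and the first j values of B. dp[i][j] = dp[i-1][j-1]+1 when the i-th and j-th values match, else max(dp[i-1][j], dp[i][j-1]).
    ·  4  4  5  4  6  6  3  5  6  3
 ·  0  0  0  0  0  0  0  0  0  0  0
 6  0  0  0  0  0  1  1  1  1  1  1
 3  0  0  0  0  0  1  1  2  2  2  2
 4  0  1  1  1  1  1  1  2  2  2  2
 5  0  1  1  2  2  2  2  2  3  3  3
 4  0  1  2  2  3  3  3  3  3  3  3
 4  0  1  2  2  3  3  3  3  3  3  3
 6  0  1  2  2  3  4  4  4  4  4  4
 4  0  1  2  2  3  4  4  4  4  4  4
 4  0  1  2  2  3  4  4  4  4  4  4
 6  0  1  2  2  3  4  5  5  5  5  5
 5  0  1  2  3  3  4  5  5  6  6  6
 3  0  1  2  3  3  4  5  6  6  6  7
dp[12][10] = 7. One LCS (by backtracking along matches): 4, 5, 4, 6, 6, 5, 3.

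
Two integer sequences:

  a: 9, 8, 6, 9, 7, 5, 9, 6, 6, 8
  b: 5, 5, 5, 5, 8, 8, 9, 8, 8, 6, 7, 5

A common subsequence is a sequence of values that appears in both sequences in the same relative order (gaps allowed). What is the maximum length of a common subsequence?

Match 9 [1,7], 8 [2,9], 6 [3,10], 7 [5,11], 5 [6,12] — 5 values in the same relative order in both. dp[10][12] = 5 confirms this is the maximum.

5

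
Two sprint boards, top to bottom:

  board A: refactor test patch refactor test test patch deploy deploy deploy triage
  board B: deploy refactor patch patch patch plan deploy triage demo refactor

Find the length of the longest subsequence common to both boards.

Taking refactor [1,2], patch [3,4], patch [7,5], deploy [10,7], triage [11,8] gives a common subsequence of length 5, and the DP table's final entry dp[11][10] is also 5, so no common subsequence is longer.

5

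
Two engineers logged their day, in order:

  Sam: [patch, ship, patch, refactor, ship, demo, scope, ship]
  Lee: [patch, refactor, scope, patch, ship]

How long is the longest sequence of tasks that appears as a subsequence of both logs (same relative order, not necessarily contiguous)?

One common subsequence of length 4: patch [3,1]; then refactor [4,2]; then scope [7,3]; then ship [8,5]. dp[8][5] = 4 confirms this is the maximum.

4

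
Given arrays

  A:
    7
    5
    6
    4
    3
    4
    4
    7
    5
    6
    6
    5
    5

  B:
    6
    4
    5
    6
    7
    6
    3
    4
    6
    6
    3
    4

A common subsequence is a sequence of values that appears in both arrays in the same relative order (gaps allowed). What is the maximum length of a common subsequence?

6

One common subsequence of length 6: 7 at A[1]=B[5]; then 6 at A[3]=B[6]; then 3 at A[5]=B[7]; then 4 at A[7]=B[8]; then 6 at A[10]=B[9]; then 6 at A[11]=B[10]. The LCS DP gives dp[13][12] = 6, so this is optimal.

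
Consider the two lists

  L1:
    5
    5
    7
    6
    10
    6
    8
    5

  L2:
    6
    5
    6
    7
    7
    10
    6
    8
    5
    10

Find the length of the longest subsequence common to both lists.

One common subsequence of length 6: 5 (L1 #1, L2 #2), then 7 (L1 #3, L2 #5), then 10 (L1 #5, L2 #6), then 6 (L1 #6, L2 #7), then 8 (L1 #7, L2 #8), then 5 (L1 #8, L2 #9). Since dp[8][10] = 6, nothing longer is possible.

6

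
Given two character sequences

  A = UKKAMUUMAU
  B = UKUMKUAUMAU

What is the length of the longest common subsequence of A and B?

Let dp[i][j] be the LCS length of the first i characters of A and the first j characters of B. dp[i][j] = dp[i-1][j-1]+1 when the i-th and j-th characters match, else max(dp[i-1][j], dp[i][j-1]).
    ·  U  K  U  M  K  U  A  U  M  A  U
 ·  0  0  0  0  0  0  0  0  0  0  0  0
 U  0  1  1  1  1  1  1  1  1  1  1  1
 K  0  1  2  2  2  2  2  2  2  2  2  2
 K  0  1  2  2  2  3  3  3  3  3  3  3
 A  0  1  2  2  2  3  3  4  4  4  4  4
 M  0  1  2  2  3  3  3  4  4  5  5  5
 U  0  1  2  3  3  3  4  4  5  5  5  6
 U  0  1  2  3  3  3  4  4  5  5  5  6
 M  0  1  2  3  4  4  4  4  5  6  6  6
 A  0  1  2  3  4  4  4  5  5  6  7  7
 U  0  1  2  3  4  4  5  5  6  6  7  8
dp[10][11] = 8. One LCS (by backtracking along matches): UKKAUMAU.

8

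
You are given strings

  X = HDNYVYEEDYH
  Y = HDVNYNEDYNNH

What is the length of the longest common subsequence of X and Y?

8

Match H at X[1]=Y[1], then D at X[2]=Y[2], then N at X[3]=Y[4], then Y at X[4]=Y[5], then E at X[8]=Y[7], then D at X[9]=Y[8], then Y at X[10]=Y[9], then H at X[11]=Y[12] — 8 characters in the same relative order in both. The LCS DP gives dp[11][12] = 8, so this is optimal.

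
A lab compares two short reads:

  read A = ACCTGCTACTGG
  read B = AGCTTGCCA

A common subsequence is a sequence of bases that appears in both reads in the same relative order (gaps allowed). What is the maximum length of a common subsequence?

Let dp[i][j] be the LCS length of the first i bases of read A and the first j bases of read B. dp[i][j] = dp[i-1][j-1]+1 when the i-th and j-th bases match, else max(dp[i-1][j], dp[i][j-1]).
    ·  A  G  C  T  T  G  C  C  A
 ·  0  0  0  0  0  0  0  0  0  0
 A  0  1  1  1  1  1  1  1  1  1
 C  0  1  1  2  2  2  2  2  2  2
 C  0  1  1  2  2  2  2  3  3  3
 T  0  1  1  2  3  3  3  3  3  3
 G  0  1  2  2  3  3  4  4  4  4
 C  0  1  2  3  3  3  4  5  5  5
 T  0  1  2  3  4  4  4  5  5  5
 A  0  1  2  3  4  4  4  5  5  6
 C  0  1  2  3  4  4  4  5  6  6
 T  0  1  2  3  4  5  5  5  6  6
 G  0  1  2  3  4  5  6  6  6  6
 G  0  1  2  3  4  5  6  6  6  6
dp[12][9] = 6. One LCS (by backtracking along matches): ACTGCA.

6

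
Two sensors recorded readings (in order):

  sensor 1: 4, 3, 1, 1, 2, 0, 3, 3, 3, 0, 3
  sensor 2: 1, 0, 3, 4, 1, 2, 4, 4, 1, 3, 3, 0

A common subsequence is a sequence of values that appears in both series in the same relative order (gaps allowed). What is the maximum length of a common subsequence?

6

Pick 4 (sensor 1 #1, sensor 2 #4), then 1 (sensor 1 #3, sensor 2 #5), then 1 (sensor 1 #4, sensor 2 #9), then 3 (sensor 1 #8, sensor 2 #10), then 3 (sensor 1 #9, sensor 2 #11), then 0 (sensor 1 #10, sensor 2 #12); all 6 values appear in both, in order, and the DP table's final entry dp[11][12] is also 6, so no common subsequence is longer.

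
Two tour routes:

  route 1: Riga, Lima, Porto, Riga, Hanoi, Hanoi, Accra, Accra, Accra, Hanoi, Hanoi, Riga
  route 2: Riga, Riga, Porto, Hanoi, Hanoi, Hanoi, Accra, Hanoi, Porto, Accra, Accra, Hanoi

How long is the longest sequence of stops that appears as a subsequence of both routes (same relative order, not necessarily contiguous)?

Pick Riga (route 1 #1, route 2 #2), Porto (route 1 #3, route 2 #3), Hanoi (route 1 #5, route 2 #5), Hanoi (route 1 #6, route 2 #6), Accra (route 1 #7, route 2 #7), Accra (route 1 #8, route 2 #10), Accra (route 1 #9, route 2 #11), Hanoi (route 1 #11, route 2 #12); all 8 stops appear in both, in order. Since dp[12][12] = 8, nothing longer is possible.

8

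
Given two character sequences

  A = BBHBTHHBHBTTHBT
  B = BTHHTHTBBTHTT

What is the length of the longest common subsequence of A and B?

9

One common subsequence of length 9: B [1,1]; then H [3,4]; then T [5,5]; then H [6,6]; then B [8,8]; then B [10,9]; then T [11,10]; then T [12,12]; then T [15,13], and the DP table's final entry dp[15][13] is also 9, so no common subsequence is longer.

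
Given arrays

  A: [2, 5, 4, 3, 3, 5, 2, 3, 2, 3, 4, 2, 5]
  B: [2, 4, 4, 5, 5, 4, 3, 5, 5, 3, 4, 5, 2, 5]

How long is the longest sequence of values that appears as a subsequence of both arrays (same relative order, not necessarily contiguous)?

9

Pick 2 at A[1]=B[1], then 5 at A[2]=B[5], then 4 at A[3]=B[6], then 3 at A[4]=B[7], then 5 at A[6]=B[9], then 3 at A[10]=B[10], then 4 at A[11]=B[11], then 2 at A[12]=B[13], then 5 at A[13]=B[14]; all 9 values appear in both, in order, and the DP table's final entry dp[13][14] is also 9, so no common subsequence is longer.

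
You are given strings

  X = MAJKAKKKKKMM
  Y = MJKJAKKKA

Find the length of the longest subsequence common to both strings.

7

Let dp[i][j] be the LCS length of the first i characters of X and the first j characters of Y. dp[i][j] = dp[i-1][j-1]+1 when the i-th and j-th characters match, else max(dp[i-1][j], dp[i][j-1]).
    ·  M  J  K  J  A  K  K  K  A
 ·  0  0  0  0  0  0  0  0  0  0
 M  0  1  1  1  1  1  1  1  1  1
 A  0  1  1  1  1  2  2  2  2  2
 J  0  1  2  2  2  2  2  2  2  2
 K  0  1  2  3  3  3  3  3  3  3
 A  0  1  2  3  3  4  4  4  4  4
 K  0  1  2  3  3  4  5  5  5  5
 K  0  1  2  3  3  4  5  6  6  6
 K  0  1  2  3  3  4  5  6  7  7
 K  0  1  2  3  3  4  5  6  7  7
 K  0  1  2  3  3  4  5  6  7  7
 M  0  1  2  3  3  4  5  6  7  7
 M  0  1  2  3  3  4  5  6  7  7
dp[12][9] = 7. One LCS (by backtracking along matches): MJKAKKK.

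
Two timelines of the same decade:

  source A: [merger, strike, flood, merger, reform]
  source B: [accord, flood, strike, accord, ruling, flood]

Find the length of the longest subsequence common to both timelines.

Taking strike at source A[2]=source B[3], then flood at source A[3]=source B[6] gives a common subsequence of length 2. Since dp[5][6] = 2, nothing longer is possible.

2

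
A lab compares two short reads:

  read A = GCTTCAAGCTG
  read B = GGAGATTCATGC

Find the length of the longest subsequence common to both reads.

Taking G at read A[1]=read B[4], T at read A[3]=read B[6], T at read A[4]=read B[7], C at read A[5]=read B[8], A at read A[6]=read B[9], G at read A[8]=read B[11], C at read A[9]=read B[12] gives a common subsequence of length 7. dp[11][12] = 7 confirms this is the maximum.

7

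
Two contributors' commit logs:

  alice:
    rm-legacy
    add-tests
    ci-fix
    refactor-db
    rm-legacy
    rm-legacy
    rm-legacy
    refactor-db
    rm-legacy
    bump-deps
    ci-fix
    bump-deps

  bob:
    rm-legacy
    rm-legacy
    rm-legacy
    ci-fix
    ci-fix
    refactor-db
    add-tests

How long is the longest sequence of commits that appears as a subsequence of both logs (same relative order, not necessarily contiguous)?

One common subsequence of length 4: rm-legacy [1,1], then rm-legacy [5,2], then rm-legacy [6,3], then refactor-db [8,6]. Since dp[12][7] = 4, nothing longer is possible.

4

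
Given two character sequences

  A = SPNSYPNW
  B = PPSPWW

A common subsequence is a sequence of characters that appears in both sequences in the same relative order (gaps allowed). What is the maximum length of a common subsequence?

Match P [2,2]; then S [4,3]; then P [6,4]; then W [8,6] — 4 characters in the same relative order in both. The LCS DP gives dp[8][6] = 4, so this is optimal.

4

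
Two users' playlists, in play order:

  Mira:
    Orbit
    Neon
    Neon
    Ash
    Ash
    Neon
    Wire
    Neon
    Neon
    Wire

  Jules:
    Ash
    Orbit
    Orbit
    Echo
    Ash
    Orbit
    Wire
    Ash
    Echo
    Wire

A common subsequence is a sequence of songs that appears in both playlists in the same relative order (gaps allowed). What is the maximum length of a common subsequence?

Pick Orbit at Mira[1]=Jules[3] → Ash at Mira[4]=Jules[5] → Ash at Mira[5]=Jules[8] → Wire at Mira[10]=Jules[10]; all 4 songs appear in both, in order, and the DP table's final entry dp[10][10] is also 4, so no common subsequence is longer.

4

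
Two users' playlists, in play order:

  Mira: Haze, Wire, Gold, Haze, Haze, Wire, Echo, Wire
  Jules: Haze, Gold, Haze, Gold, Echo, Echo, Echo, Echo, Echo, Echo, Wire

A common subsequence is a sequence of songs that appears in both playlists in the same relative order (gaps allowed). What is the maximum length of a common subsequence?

5

Pick Haze (Mira #1, Jules #1) → Gold (Mira #3, Jules #2) → Haze (Mira #4, Jules #3) → Echo (Mira #7, Jules #10) → Wire (Mira #8, Jules #11); all 5 songs appear in both, in order, and the DP table's final entry dp[8][11] is also 5, so no common subsequence is longer.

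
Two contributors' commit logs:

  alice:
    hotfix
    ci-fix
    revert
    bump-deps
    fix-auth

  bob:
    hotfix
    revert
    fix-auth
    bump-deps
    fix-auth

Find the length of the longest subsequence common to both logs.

One common subsequence of length 4: hotfix (alice #1, bob #1) → revert (alice #3, bob #2) → bump-deps (alice #4, bob #4) → fix-auth (alice #5, bob #5). dp[5][5] = 4 confirms this is the maximum.

4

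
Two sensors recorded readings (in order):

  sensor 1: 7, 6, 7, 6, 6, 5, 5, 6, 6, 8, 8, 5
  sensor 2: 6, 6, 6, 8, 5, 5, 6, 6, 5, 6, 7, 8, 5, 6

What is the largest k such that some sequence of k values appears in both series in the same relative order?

Match 6 [2,1], then 6 [4,2], then 6 [5,3], then 5 [6,5], then 5 [7,6], then 6 [8,8], then 6 [9,10], then 8 [11,12], then 5 [12,13] — 9 values in the same relative order in both. dp[12][14] = 9 confirms this is the maximum.

9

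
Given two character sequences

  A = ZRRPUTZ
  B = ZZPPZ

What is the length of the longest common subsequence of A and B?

3

Let dp[i][j] be the LCS length of the first i characters of A and the first j characters of B. dp[i][j] = dp[i-1][j-1]+1 when the i-th and j-th characters match, else max(dp[i-1][j], dp[i][j-1]).
    ·  Z  Z  P  P  Z
 ·  0  0  0  0  0  0
 Z  0  1  1  1  1  1
 R  0  1  1  1  1  1
 R  0  1  1  1  1  1
 P  0  1  1  2  2  2
 U  0  1  1  2  2  2
 T  0  1  1  2  2  2
 Z  0  1  2  2  2  3
dp[7][5] = 3. One LCS (by backtracking along matches): ZPZ.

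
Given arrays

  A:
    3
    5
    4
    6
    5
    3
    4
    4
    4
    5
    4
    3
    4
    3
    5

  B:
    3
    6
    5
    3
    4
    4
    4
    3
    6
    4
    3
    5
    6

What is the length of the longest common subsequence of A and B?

One common subsequence of length 11: 3 at A[1]=B[1], then 6 at A[4]=B[2], then 5 at A[5]=B[3], then 3 at A[6]=B[4], then 4 at A[8]=B[5], then 4 at A[9]=B[6], then 4 at A[11]=B[7], then 3 at A[12]=B[8], then 4 at A[13]=B[10], then 3 at A[14]=B[11], then 5 at A[15]=B[12]. Since dp[15][13] = 11, nothing longer is possible.

11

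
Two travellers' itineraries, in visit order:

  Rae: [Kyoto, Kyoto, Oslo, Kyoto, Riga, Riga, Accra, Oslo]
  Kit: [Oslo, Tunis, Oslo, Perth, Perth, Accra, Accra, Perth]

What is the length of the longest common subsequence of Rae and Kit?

Taking Oslo at Rae[3]=Kit[3]; then Accra at Rae[7]=Kit[7] gives a common subsequence of length 2. The LCS DP gives dp[8][8] = 2, so this is optimal.

2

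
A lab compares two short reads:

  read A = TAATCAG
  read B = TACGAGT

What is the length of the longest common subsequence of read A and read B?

5

Let dp[i][j] be the LCS length of the first i bases of read A and the first j bases of read B. dp[i][j] = dp[i-1][j-1]+1 when the i-th and j-th bases match, else max(dp[i-1][j], dp[i][j-1]).
    ·  T  A  C  G  A  G  T
 ·  0  0  0  0  0  0  0  0
 T  0  1  1  1  1  1  1  1
 A  0  1  2  2  2  2  2  2
 A  0  1  2  2  2  3  3  3
 T  0  1  2  2  2  3  3  4
 C  0  1  2  3  3  3  3  4
 A  0  1  2  3  3  4  4  4
 G  0  1  2  3  4  4  5  5
dp[7][7] = 5. One LCS (by backtracking along matches): TACAG.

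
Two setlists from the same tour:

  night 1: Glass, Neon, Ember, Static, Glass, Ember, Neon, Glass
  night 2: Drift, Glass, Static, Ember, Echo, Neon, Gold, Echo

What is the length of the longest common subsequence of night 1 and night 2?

4

Match Glass [1,2], then Static [4,3], then Ember [6,4], then Neon [7,6] — 4 songs in the same relative order in both. Since dp[8][8] = 4, nothing longer is possible.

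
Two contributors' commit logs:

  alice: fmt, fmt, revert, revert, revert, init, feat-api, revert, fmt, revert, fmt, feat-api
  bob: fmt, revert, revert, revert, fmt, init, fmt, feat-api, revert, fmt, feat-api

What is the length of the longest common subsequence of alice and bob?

Taking fmt (alice #2, bob #1); then revert (alice #3, bob #2); then revert (alice #4, bob #3); then revert (alice #5, bob #4); then init (alice #6, bob #6); then feat-api (alice #7, bob #8); then revert (alice #10, bob #9); then fmt (alice #11, bob #10); then feat-api (alice #12, bob #11) gives a common subsequence of length 9. Since dp[12][11] = 9, nothing longer is possible.

9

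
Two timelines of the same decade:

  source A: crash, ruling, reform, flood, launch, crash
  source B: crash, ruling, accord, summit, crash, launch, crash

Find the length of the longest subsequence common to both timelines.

4

One common subsequence of length 4: crash (source A #1, source B #1), then ruling (source A #2, source B #2), then launch (source A #5, source B #6), then crash (source A #6, source B #7). The LCS DP gives dp[6][7] = 4, so this is optimal.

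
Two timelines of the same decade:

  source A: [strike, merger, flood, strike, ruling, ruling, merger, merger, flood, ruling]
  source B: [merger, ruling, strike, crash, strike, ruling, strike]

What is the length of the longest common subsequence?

Match strike (source A #1, source B #3) → strike (source A #4, source B #5) → ruling (source A #5, source B #6) — 3 events in the same relative order in both, and the DP table's final entry dp[10][7] is also 3, so no common subsequence is longer.

3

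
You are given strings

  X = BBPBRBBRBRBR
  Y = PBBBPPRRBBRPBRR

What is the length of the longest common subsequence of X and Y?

Match B at X[1]=Y[3], B at X[2]=Y[4], P at X[3]=Y[6], R at X[5]=Y[8], B at X[6]=Y[9], B at X[7]=Y[10], R at X[8]=Y[11], B at X[9]=Y[13], R at X[10]=Y[14], R at X[12]=Y[15] — 10 characters in the same relative order in both. dp[12][15] = 10 confirms this is the maximum.

10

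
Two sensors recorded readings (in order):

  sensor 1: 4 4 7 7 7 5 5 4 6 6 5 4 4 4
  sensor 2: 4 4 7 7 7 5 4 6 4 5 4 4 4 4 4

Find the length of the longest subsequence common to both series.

One common subsequence of length 12: 4 (sensor 1 #1, sensor 2 #1) → 4 (sensor 1 #2, sensor 2 #2) → 7 (sensor 1 #3, sensor 2 #3) → 7 (sensor 1 #4, sensor 2 #4) → 7 (sensor 1 #5, sensor 2 #5) → 5 (sensor 1 #7, sensor 2 #6) → 4 (sensor 1 #8, sensor 2 #7) → 6 (sensor 1 #9, sensor 2 #8) → 5 (sensor 1 #11, sensor 2 #10) → 4 (sensor 1 #12, sensor 2 #13) → 4 (sensor 1 #13, sensor 2 #14) → 4 (sensor 1 #14, sensor 2 #15). Since dp[14][15] = 12, nothing longer is possible.

12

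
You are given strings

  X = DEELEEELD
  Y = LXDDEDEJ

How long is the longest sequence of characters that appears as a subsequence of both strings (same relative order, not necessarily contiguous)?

Taking D [1,4], then E [2,5], then E [3,7] gives a common subsequence of length 3. Since dp[9][8] = 3, nothing longer is possible.

3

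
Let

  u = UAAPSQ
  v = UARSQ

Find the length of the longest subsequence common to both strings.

4

Taking U (u #1, v #1); then A (u #2, v #2); then S (u #5, v #4); then Q (u #6, v #5) gives a common subsequence of length 4, and the DP table's final entry dp[6][5] is also 4, so no common subsequence is longer.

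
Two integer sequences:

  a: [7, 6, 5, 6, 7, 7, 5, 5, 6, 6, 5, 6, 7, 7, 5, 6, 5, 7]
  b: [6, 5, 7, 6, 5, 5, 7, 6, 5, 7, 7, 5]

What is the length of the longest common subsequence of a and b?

Match 6 (a #2, b #1), then 5 (a #3, b #2), then 6 (a #4, b #4), then 5 (a #7, b #5), then 5 (a #8, b #6), then 6 (a #10, b #8), then 5 (a #11, b #9), then 7 (a #13, b #10), then 7 (a #14, b #11), then 5 (a #17, b #12) — 10 values in the same relative order in both. dp[18][12] = 10 confirms this is the maximum.

10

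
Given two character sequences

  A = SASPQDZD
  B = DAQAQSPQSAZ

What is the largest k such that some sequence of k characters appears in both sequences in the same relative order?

5

Let dp[i][j] be the LCS length of the first i characters of A and the first j characters of B. dp[i][j] = dp[i-1][j-1]+1 when the i-th and j-th characters match, else max(dp[i-1][j], dp[i][j-1]).
    ·  D  A  Q  A  Q  S  P  Q  S  A  Z
 ·  0  0  0  0  0  0  0  0  0  0  0  0
 S  0  0  0  0  0  0  1  1  1  1  1  1
 A  0  0  1  1  1  1  1  1  1  1  2  2
 S  0  0  1  1  1  1  2  2  2  2  2  2
 P  0  0  1  1  1  1  2  3  3  3  3  3
 Q  0  0  1  2  2  2  2  3  4  4  4  4
 D  0  1  1  2  2  2  2  3  4  4  4  4
 Z  0  1  1  2  2  2  2  3  4  4  4  5
 D  0  1  1  2  2  2  2  3  4  4  4  5
dp[8][11] = 5. One LCS (by backtracking along matches): ASPQZ.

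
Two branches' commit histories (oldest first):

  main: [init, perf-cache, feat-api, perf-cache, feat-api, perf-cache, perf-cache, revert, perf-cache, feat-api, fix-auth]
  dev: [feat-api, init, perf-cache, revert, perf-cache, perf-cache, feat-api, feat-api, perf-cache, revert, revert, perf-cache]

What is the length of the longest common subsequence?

Match init [1,2], then perf-cache [2,6], then feat-api [3,7], then feat-api [5,8], then perf-cache [6,9], then revert [8,11], then perf-cache [9,12] — 7 commits in the same relative order in both. Since dp[11][12] = 7, nothing longer is possible.

7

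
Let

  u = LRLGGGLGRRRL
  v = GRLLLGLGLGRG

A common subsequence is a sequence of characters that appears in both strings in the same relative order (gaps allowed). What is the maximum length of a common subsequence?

7

Let dp[i][j] be the LCS length of the first i characters of u and the first j characters of v. dp[i][j] = dp[i-1][j-1]+1 when the i-th and j-th characters match, else max(dp[i-1][j], dp[i][j-1]).
    ·  G  R  L  L  L  G  L  G  L  G  R  G
 ·  0  0  0  0  0  0  0  0  0  0  0  0  0
 L  0  0  0  1  1  1  1  1  1  1  1  1  1
 R  0  0  1  1  1  1  1  1  1  1  1  2  2
 L  0  0  1  2  2  2  2  2  2  2  2  2  2
 G  0  1  1  2  2  2  3  3  3  3  3  3  3
 G  0  1  1  2  2  2  3  3  4  4  4  4  4
 G  0  1  1  2  2  2  3  3  4  4  5  5  5
 L  0  1  1  2  3  3  3  4  4  5  5  5  5
 G  0  1  1  2  3  3  4  4  5  5  6  6  6
 R  0  1  2  2  3  3  4  4  5  5  6  7  7
 R  0  1  2  2  3  3  4  4  5  5  6  7  7
 R  0  1  2  2  3  3  4  4  5  5  6  7  7
 L  0  1  2  3  3  4  4  5  5  6  6  7  7
dp[12][12] = 7. One LCS (by backtracking along matches): LLGGLGR.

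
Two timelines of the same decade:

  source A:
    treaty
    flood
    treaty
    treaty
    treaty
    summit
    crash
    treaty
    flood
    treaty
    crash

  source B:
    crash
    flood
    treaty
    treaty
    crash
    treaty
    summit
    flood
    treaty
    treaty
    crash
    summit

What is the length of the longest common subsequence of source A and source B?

8

Pick flood at source A[2]=source B[2]; then treaty at source A[3]=source B[3]; then treaty at source A[4]=source B[4]; then treaty at source A[5]=source B[6]; then summit at source A[6]=source B[7]; then treaty at source A[8]=source B[9]; then treaty at source A[10]=source B[10]; then crash at source A[11]=source B[11]; all 8 events appear in both, in order. The LCS DP gives dp[11][12] = 8, so this is optimal.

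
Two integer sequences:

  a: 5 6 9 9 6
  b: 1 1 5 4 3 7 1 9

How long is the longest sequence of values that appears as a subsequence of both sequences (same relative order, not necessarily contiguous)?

Let dp[i][j] be the LCS length of the first i values of a and the first j values of b. dp[i][j] = dp[i-1][j-1]+1 when the i-th and j-th values match, else max(dp[i-1][j], dp[i][j-1]).
    ·  1  1  5  4  3  7  1  9
 ·  0  0  0  0  0  0  0  0  0
 5  0  0  0  1  1  1  1  1  1
 6  0  0  0  1  1  1  1  1  1
 9  0  0  0  1  1  1  1  1  2
 9  0  0  0  1  1  1  1  1  2
 6  0  0  0  1  1  1  1  1  2
dp[5][8] = 2. One LCS (by backtracking along matches): 5, 9.

2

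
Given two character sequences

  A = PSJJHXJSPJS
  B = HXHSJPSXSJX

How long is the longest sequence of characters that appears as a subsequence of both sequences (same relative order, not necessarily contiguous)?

Pick P [1,6]; then S [2,7]; then X [6,8]; then S [8,9]; then J [10,10]; all 5 characters appear in both, in order. Since dp[11][11] = 5, nothing longer is possible.

5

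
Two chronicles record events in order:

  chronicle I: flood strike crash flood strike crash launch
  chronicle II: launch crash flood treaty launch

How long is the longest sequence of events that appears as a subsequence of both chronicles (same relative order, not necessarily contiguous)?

Match crash [3,2], flood [4,3], launch [7,5] — 3 events in the same relative order in both. The LCS DP gives dp[7][5] = 3, so this is optimal.

3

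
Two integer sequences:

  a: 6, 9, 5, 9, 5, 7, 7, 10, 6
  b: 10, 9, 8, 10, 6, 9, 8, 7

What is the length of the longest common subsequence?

One common subsequence of length 3: 6 [1,5], then 9 [2,6], then 7 [7,8], and the DP table's final entry dp[9][8] is also 3, so no common subsequence is longer.

3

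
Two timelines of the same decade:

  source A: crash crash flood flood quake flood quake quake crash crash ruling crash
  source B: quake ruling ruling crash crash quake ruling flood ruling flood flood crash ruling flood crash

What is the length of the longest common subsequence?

8

Match crash [1,4], then crash [2,5], then flood [3,8], then flood [4,10], then flood [6,11], then crash [10,12], then ruling [11,13], then crash [12,15] — 8 events in the same relative order in both. Since dp[12][15] = 8, nothing longer is possible.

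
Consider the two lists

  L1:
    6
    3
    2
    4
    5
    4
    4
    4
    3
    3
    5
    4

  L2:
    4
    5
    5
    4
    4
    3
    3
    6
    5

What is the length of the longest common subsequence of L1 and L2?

Taking 4 (L1 #4, L2 #1) → 5 (L1 #5, L2 #3) → 4 (L1 #7, L2 #4) → 4 (L1 #8, L2 #5) → 3 (L1 #9, L2 #6) → 3 (L1 #10, L2 #7) → 5 (L1 #11, L2 #9) gives a common subsequence of length 7. Since dp[12][9] = 7, nothing longer is possible.

7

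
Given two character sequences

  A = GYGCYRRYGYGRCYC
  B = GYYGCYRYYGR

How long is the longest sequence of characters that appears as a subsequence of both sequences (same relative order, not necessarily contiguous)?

10

Pick G at A[1]=B[1], then Y at A[2]=B[3], then G at A[3]=B[4], then C at A[4]=B[5], then Y at A[5]=B[6], then R at A[7]=B[7], then Y at A[8]=B[8], then Y at A[10]=B[9], then G at A[11]=B[10], then R at A[12]=B[11]; all 10 characters appear in both, in order, and the DP table's final entry dp[15][11] is also 10, so no common subsequence is longer.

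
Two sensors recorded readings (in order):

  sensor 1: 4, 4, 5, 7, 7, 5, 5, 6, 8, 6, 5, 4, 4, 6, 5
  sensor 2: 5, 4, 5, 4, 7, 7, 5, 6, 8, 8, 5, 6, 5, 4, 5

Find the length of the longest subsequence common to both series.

One common subsequence of length 11: 4 (sensor 1 #1, sensor 2 #2), 4 (sensor 1 #2, sensor 2 #4), 7 (sensor 1 #4, sensor 2 #5), 7 (sensor 1 #5, sensor 2 #6), 5 (sensor 1 #7, sensor 2 #7), 6 (sensor 1 #8, sensor 2 #8), 8 (sensor 1 #9, sensor 2 #10), 6 (sensor 1 #10, sensor 2 #12), 5 (sensor 1 #11, sensor 2 #13), 4 (sensor 1 #13, sensor 2 #14), 5 (sensor 1 #15, sensor 2 #15). The LCS DP gives dp[15][15] = 11, so this is optimal.

11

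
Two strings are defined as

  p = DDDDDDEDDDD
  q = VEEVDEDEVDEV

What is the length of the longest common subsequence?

4

Taking D [1,5], D [2,7], D [6,10], E [7,11] gives a common subsequence of length 4, and the DP table's final entry dp[11][12] is also 4, so no common subsequence is longer.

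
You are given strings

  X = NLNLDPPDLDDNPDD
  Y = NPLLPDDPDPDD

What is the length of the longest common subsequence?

10

Match N at X[1]=Y[1] → L at X[2]=Y[3] → L at X[4]=Y[4] → P at X[7]=Y[5] → D at X[8]=Y[6] → D at X[10]=Y[7] → D at X[11]=Y[9] → P at X[13]=Y[10] → D at X[14]=Y[11] → D at X[15]=Y[12] — 10 characters in the same relative order in both. The LCS DP gives dp[15][12] = 10, so this is optimal.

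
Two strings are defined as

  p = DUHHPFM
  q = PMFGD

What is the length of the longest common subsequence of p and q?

Let dp[i][j] be the LCS length of the first i characters of p and the first j characters of q. dp[i][j] = dp[i-1][j-1]+1 when the i-th and j-th characters match, else max(dp[i-1][j], dp[i][j-1]).
    ·  P  M  F  G  D
 ·  0  0  0  0  0  0
 D  0  0  0  0  0  1
 U  0  0  0  0  0  1
 H  0  0  0  0  0  1
 H  0  0  0  0  0  1
 P  0  1  1  1  1  1
 F  0  1  1  2  2  2
 M  0  1  2  2  2  2
dp[7][5] = 2. One LCS (by backtracking along matches): PF.

2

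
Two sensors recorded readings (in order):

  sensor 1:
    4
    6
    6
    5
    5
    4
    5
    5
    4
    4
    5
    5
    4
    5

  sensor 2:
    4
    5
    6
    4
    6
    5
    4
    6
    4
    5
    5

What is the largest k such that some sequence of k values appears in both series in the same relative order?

One common subsequence of length 8: 4 [1,1], 6 [2,3], 6 [3,5], 5 [5,6], 4 [6,7], 4 [10,9], 5 [12,10], 5 [14,11], and the DP table's final entry dp[14][11] is also 8, so no common subsequence is longer.

8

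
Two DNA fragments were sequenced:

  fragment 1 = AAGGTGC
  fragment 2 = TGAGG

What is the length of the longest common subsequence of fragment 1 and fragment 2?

Pick A at fragment 1[2]=fragment 2[3]; then G at fragment 1[4]=fragment 2[4]; then G at fragment 1[6]=fragment 2[5]; all 3 bases appear in both, in order. Since dp[7][5] = 3, nothing longer is possible.

3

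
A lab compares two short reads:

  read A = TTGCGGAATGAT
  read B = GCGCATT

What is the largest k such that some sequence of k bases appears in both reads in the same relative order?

6

Pick G (read A #3, read B #1), then C (read A #4, read B #2), then G (read A #5, read B #3), then A (read A #8, read B #5), then T (read A #9, read B #6), then T (read A #12, read B #7); all 6 bases appear in both, in order. Since dp[12][7] = 6, nothing longer is possible.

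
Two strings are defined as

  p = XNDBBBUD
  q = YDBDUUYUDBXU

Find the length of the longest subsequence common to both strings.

One common subsequence of length 4: D at p[3]=q[2], then B at p[4]=q[3], then B at p[5]=q[10], then U at p[7]=q[12]. The LCS DP gives dp[8][12] = 4, so this is optimal.

4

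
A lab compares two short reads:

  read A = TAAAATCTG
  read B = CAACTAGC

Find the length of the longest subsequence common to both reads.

5

Let dp[i][j] be the LCS length of the first i bases of read A and the first j bases of read B. dp[i][j] = dp[i-1][j-1]+1 when the i-th and j-th bases match, else max(dp[i-1][j], dp[i][j-1]).
    ·  C  A  A  C  T  A  G  C
 ·  0  0  0  0  0  0  0  0  0
 T  0  0  0  0  0  1  1  1  1
 A  0  0  1  1  1  1  2  2  2
 A  0  0  1  2  2  2  2  2  2
 A  0  0  1  2  2  2  3  3  3
 A  0  0  1  2  2  2  3  3  3
 T  0  0  1  2  2  3  3  3  3
 C  0  1  1  2  3  3  3  3  4
 T  0  1  1  2  3  4  4  4  4
 G  0  1  1  2  3  4  4  5  5
dp[9][8] = 5. One LCS (by backtracking along matches): AACTG.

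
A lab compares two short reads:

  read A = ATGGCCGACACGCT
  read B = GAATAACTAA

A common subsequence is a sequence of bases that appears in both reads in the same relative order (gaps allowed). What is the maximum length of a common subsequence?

6

Pick A [1,3] → T [2,4] → A [8,5] → A [10,6] → C [13,7] → T [14,8]; all 6 bases appear in both, in order. Since dp[14][10] = 6, nothing longer is possible.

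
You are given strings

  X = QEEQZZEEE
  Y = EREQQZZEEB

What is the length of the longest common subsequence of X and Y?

7

Let dp[i][j] be the LCS length of the first i characters of X and the first j characters of Y. dp[i][j] = dp[i-1][j-1]+1 when the i-th and j-th characters match, else max(dp[i-1][j], dp[i][j-1]).
    ·  E  R  E  Q  Q  Z  Z  E  E  B
 ·  0  0  0  0  0  0  0  0  0  0  0
 Q  0  0  0  0  1  1  1  1  1  1  1
 E  0  1  1  1  1  1  1  1  2  2  2
 E  0  1  1  2  2  2  2  2  2  3  3
 Q  0  1  1  2  3  3  3  3  3  3  3
 Z  0  1  1  2  3  3  4  4  4  4  4
 Z  0  1  1  2  3  3  4  5  5  5  5
 E  0  1  1  2  3  3  4  5  6  6  6
 E  0  1  1  2  3  3  4  5  6  7  7
 E  0  1  1  2  3  3  4  5  6  7  7
dp[9][10] = 7. One LCS (by backtracking along matches): EEQZZEE.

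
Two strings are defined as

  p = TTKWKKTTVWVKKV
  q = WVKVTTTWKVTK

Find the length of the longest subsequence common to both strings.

7

Pick W at p[4]=q[1] → K at p[5]=q[3] → T at p[7]=q[6] → T at p[8]=q[7] → W at p[10]=q[8] → V at p[11]=q[10] → K at p[13]=q[12]; all 7 characters appear in both, in order, and the DP table's final entry dp[14][12] is also 7, so no common subsequence is longer.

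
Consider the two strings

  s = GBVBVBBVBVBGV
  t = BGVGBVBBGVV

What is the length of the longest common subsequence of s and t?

8

Let dp[i][j] be the LCS length of the first i characters of s and the first j characters of t. dp[i][j] = dp[i-1][j-1]+1 when the i-th and j-th characters match, else max(dp[i-1][j], dp[i][j-1]).
    ·  B  G  V  G  B  V  B  B  G  V  V
 ·  0  0  0  0  0  0  0  0  0  0  0  0
 G  0  0  1  1  1  1  1  1  1  1  1  1
 B  0  1  1  1  1  2  2  2  2  2  2  2
 V  0  1  1  2  2  2  3  3  3  3  3  3
 B  0  1  1  2  2  3  3  4  4  4  4  4
 V  0  1  1  2  2  3  4  4  4  4  5  5
 B  0  1  1  2  2  3  4  5  5  5  5  5
 B  0  1  1  2  2  3  4  5  6  6  6  6
 V  0  1  1  2  2  3  4  5  6  6  7  7
 B  0  1  1  2  2  3  4  5  6  6  7  7
 V  0  1  1  2  2  3  4  5  6  6  7  8
 B  0  1  1  2  2  3  4  5  6  6  7  8
 G  0  1  2  2  3  3  4  5  6  7  7  8
 V  0  1  2  3  3  3  4  5  6  7  8  8
dp[13][11] = 8. One LCS (by backtracking along matches): GVBVBBVV.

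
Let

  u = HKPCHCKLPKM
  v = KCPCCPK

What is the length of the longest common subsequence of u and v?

Match K at u[2]=v[1], P at u[3]=v[3], C at u[4]=v[4], C at u[6]=v[5], P at u[9]=v[6], K at u[10]=v[7] — 6 characters in the same relative order in both. dp[11][7] = 6 confirms this is the maximum.

6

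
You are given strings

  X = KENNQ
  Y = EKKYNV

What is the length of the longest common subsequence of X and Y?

Taking K [1,3]; then N [3,5] gives a common subsequence of length 2. dp[5][6] = 2 confirms this is the maximum.

2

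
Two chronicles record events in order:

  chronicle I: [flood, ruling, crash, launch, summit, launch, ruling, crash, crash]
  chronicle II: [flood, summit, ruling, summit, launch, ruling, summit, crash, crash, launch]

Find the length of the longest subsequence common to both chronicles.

Pick flood (chronicle I #1, chronicle II #1), ruling (chronicle I #2, chronicle II #3), summit (chronicle I #5, chronicle II #4), launch (chronicle I #6, chronicle II #5), ruling (chronicle I #7, chronicle II #6), crash (chronicle I #8, chronicle II #8), crash (chronicle I #9, chronicle II #9); all 7 events appear in both, in order. Since dp[9][10] = 7, nothing longer is possible.

7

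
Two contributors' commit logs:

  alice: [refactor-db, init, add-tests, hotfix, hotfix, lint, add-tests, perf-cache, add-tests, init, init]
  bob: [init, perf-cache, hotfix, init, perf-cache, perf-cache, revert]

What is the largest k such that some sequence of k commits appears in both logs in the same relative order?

Match init (alice #2, bob #1); then hotfix (alice #4, bob #3); then perf-cache (alice #8, bob #6) — 3 commits in the same relative order in both. The LCS DP gives dp[11][7] = 3, so this is optimal.

3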